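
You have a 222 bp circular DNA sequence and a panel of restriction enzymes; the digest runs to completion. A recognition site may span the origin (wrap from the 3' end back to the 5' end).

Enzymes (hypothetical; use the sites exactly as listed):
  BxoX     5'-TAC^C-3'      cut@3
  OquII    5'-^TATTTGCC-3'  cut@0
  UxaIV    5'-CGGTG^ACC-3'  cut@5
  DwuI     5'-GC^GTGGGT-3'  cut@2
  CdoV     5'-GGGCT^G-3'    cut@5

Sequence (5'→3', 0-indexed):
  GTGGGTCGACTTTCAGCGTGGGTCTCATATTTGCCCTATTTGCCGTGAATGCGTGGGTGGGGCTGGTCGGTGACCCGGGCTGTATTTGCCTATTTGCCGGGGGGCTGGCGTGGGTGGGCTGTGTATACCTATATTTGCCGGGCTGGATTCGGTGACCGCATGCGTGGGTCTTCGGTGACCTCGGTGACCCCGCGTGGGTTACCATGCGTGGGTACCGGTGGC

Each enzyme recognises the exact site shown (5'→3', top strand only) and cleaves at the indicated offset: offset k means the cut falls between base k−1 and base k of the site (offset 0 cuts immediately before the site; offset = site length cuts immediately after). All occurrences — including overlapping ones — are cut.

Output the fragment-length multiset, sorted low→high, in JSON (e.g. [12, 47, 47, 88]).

[1,3,3,5,7,7,8,8,8,8,9,9,9,9,9,10,10,11,12,13,14,16,16,17]

Per-enzyme occurrences:
  BxoX TACC/3: at [125, 199, 212] ⇒ [128, 202, 215]
  OquII TATTTGCC/0: at [27, 36, 82, 90, 131] ⇒ [27, 36, 82, 90, 131]
  UxaIV CGGTGACC/5: at [67, 149, 172, 181] ⇒ [72, 154, 177, 186]
  DwuI GCGTGGGT/2: at [15, 50, 107, 161, 191, 205, 220] ⇒ [0, 17, 52, 109, 163, 193, 207]
  CdoV GGGCTG/5: at [59, 76, 101, 115, 139] ⇒ [64, 81, 106, 120, 144]

Pooled cuts: [0, 17, 27, 36, 52, 64, 72, 81, 82, 90, 106, 109, 120, 128, 131, 144, 154, 163, 177, 186, 193, 202, 207, 215]

Fragments:
  0→17: 17 bp
  17→27: 10 bp
  27→36: 9 bp
  36→52: 16 bp
  52→64: 12 bp
  64→72: 8 bp
  72→81: 9 bp
  81→82: 1 bp
  82→90: 8 bp
  90→106: 16 bp
  106→109: 3 bp
  109→120: 11 bp
  120→128: 8 bp
  128→131: 3 bp
  131→144: 13 bp
  144→154: 10 bp
  154→163: 9 bp
  163→177: 14 bp
  177→186: 9 bp
  186→193: 7 bp
  193→202: 9 bp
  202→207: 5 bp
  207→215: 8 bp
  215→0 (wrap): 222-215+0 = 7 bp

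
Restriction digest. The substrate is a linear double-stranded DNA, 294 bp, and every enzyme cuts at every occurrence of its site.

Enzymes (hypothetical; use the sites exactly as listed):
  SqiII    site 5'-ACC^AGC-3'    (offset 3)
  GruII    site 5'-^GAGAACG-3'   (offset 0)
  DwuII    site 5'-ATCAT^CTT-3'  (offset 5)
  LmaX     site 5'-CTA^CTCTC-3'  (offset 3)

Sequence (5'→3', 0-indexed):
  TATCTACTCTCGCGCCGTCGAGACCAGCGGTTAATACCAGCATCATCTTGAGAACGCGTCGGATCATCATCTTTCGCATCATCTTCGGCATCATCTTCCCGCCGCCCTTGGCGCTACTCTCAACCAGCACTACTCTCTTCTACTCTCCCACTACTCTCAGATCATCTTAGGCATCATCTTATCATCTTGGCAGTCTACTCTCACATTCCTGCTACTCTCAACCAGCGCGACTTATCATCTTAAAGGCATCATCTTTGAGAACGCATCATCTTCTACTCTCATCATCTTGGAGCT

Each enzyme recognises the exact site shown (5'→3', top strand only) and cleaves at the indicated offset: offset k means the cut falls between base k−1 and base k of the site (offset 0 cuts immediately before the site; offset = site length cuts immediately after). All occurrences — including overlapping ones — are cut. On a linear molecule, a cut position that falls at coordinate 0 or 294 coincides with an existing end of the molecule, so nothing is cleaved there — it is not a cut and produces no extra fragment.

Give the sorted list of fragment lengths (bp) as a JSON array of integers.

[3,4,6,6,7,8,8,9,9,9,10,10,11,12,12,12,12,12,13,13,14,15,17,19,21,22]

Site scan:
  SqiII (ACCAGC, off=3): starts [22, 35, 122, 220] → cuts [25, 38, 125, 223]
  GruII (GAGAACG, off=0): starts [49, 256] → cuts [49, 256]
  DwuII (ATCATCTT, off=5): starts [41, 65, 77, 89, 160, 172, 180, 233, 247, 264, 280] → cuts [46, 70, 82, 94, 165, 177, 185, 238, 252, 269, 285]
  LmaX (CTACTCTC, off=3): starts [3, 113, 129, 139, 150, 194, 211, 272] → cuts [6, 116, 132, 142, 153, 197, 214, 275]

All cut coordinates (distinct, sorted): [6, 25, 38, 46, 49, 70, 82, 94, 116, 125, 132, 142, 153, 165, 177, 185, 197, 214, 223, 238, 252, 256, 269, 275, 285]

Fragment lengths:
  [0,6): 6 bp
  [6,25): 19 bp
  [25,38): 13 bp
  [38,46): 8 bp
  [46,49): 3 bp
  [49,70): 21 bp
  [70,82): 12 bp
  [82,94): 12 bp
  [94,116): 22 bp
  [116,125): 9 bp
  [125,132): 7 bp
  [132,142): 10 bp
  [142,153): 11 bp
  [153,165): 12 bp
  [165,177): 12 bp
  [177,185): 8 bp
  [185,197): 12 bp
  [197,214): 17 bp
  [214,223): 9 bp
  [223,238): 15 bp
  [238,252): 14 bp
  [252,256): 4 bp
  [256,269): 13 bp
  [269,275): 6 bp
  [275,285): 10 bp
  [285,294): 9 bp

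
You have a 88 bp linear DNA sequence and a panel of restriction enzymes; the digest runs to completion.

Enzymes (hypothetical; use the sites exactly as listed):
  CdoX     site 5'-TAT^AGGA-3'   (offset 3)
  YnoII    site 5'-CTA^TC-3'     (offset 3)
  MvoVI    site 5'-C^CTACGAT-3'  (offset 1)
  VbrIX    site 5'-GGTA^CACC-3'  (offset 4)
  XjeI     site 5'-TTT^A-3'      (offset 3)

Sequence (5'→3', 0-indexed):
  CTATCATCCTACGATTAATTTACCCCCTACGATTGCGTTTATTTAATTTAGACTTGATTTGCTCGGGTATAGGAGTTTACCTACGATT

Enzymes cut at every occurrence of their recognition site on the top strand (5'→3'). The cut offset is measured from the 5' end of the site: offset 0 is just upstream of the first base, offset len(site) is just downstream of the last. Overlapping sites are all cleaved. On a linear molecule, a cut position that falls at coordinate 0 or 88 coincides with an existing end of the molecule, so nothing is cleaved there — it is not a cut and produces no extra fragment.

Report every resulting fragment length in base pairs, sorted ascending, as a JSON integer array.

[2,3,4,5,5,5,8,8,13,14,21]

Site scan:
  CdoX TATAGGA/3: at [67] ⇒ [70]
  YnoII CTATC/3: at [0] ⇒ [3]
  MvoVI CCTACGAT/1: at [7, 25, 79] ⇒ [8, 26, 80]
  VbrIX (GGTACACC, off=4): no sites
  XjeI TTTA/3: at [18, 37, 41, 46, 75] ⇒ [21, 40, 44, 49, 78]

Pooled cuts: [3, 8, 21, 26, 40, 44, 49, 70, 78, 80]

Fragments:
  [0,3): 3 bp
  [3,8): 5 bp
  [8,21): 13 bp
  [21,26): 5 bp
  [26,40): 14 bp
  [40,44): 4 bp
  [44,49): 5 bp
  [49,70): 21 bp
  [70,78): 8 bp
  [78,80): 2 bp
  [80,88): 8 bp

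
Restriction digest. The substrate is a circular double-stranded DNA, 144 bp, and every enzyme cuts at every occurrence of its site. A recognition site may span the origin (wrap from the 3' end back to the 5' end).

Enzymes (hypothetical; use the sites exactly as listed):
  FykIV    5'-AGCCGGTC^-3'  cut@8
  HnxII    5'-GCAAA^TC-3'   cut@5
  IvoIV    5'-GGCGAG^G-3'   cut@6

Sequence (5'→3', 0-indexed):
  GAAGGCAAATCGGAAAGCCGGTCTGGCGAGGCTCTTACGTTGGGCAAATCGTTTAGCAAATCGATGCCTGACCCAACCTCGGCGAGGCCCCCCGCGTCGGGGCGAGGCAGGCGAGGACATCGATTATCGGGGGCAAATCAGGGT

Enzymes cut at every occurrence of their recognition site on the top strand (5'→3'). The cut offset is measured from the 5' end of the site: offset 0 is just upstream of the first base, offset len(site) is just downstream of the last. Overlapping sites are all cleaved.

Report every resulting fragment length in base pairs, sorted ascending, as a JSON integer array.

[7,9,12,14,16,18,20,22,26]

Scan for sites:
  FykIV (AGCCGGTC, off=8): starts [15] → cuts [23]
  HnxII (GCAAATC, off=5): starts [4, 43, 55, 132] → cuts [9, 48, 60, 137]
  IvoIV (GGCGAGG, off=6): starts [24, 80, 100, 109] → cuts [30, 86, 106, 115]

Pooled cuts: [9, 23, 30, 48, 60, 86, 106, 115, 137]

Fragments:
  9→23: 14 bp
  23→30: 7 bp
  30→48: 18 bp
  48→60: 12 bp
  60→86: 26 bp
  86→106: 20 bp
  106→115: 9 bp
  115→137: 22 bp
  137→9 (wrap): 144-137+9 = 16 bp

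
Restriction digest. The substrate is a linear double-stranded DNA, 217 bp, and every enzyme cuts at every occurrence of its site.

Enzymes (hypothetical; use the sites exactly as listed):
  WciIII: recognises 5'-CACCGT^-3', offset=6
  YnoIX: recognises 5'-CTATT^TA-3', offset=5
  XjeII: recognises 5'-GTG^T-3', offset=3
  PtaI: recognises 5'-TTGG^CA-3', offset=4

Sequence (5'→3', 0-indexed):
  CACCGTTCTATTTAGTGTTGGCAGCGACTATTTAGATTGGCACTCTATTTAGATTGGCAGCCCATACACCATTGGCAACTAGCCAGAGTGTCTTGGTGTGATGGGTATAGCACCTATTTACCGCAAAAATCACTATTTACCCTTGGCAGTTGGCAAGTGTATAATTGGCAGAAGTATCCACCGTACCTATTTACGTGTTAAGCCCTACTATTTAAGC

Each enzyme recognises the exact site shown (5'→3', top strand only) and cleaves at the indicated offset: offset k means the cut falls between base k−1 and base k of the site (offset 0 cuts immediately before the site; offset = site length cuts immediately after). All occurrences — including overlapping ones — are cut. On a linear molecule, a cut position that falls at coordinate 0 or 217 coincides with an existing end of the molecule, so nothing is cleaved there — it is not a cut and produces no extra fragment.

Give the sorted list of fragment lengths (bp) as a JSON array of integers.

[4,5,5,6,6,6,6,7,7,8,8,8,9,9,9,11,15,15,16,18,19,20]

Site scan:
  WciIII CACCGT/6: at [0, 178] ⇒ [6, 184]
  YnoIX CTATTTA/5: at [7, 27, 44, 113, 132, 186, 207] ⇒ [12, 32, 49, 118, 137, 191, 212]
  XjeII GTGT/3: at [14, 87, 95, 156, 194] ⇒ [17, 90, 98, 159, 197]
  PtaI TTGGCA/4: at [17, 36, 53, 71, 142, 149, 164] ⇒ [21, 40, 57, 75, 146, 153, 168]

All cut coordinates (distinct, sorted): [6, 12, 17, 21, 32, 40, 49, 57, 75, 90, 98, 118, 137, 146, 153, 159, 168, 184, 191, 197, 212]

Fragment lengths:
  [0,6): 6 bp
  [6,12): 6 bp
  [12,17): 5 bp
  [17,21): 4 bp
  [21,32): 11 bp
  [32,40): 8 bp
  [40,49): 9 bp
  [49,57): 8 bp
  [57,75): 18 bp
  [75,90): 15 bp
  [90,98): 8 bp
  [98,118): 20 bp
  [118,137): 19 bp
  [137,146): 9 bp
  [146,153): 7 bp
  [153,159): 6 bp
  [159,168): 9 bp
  [168,184): 16 bp
  [184,191): 7 bp
  [191,197): 6 bp
  [197,212): 15 bp
  [212,217): 5 bp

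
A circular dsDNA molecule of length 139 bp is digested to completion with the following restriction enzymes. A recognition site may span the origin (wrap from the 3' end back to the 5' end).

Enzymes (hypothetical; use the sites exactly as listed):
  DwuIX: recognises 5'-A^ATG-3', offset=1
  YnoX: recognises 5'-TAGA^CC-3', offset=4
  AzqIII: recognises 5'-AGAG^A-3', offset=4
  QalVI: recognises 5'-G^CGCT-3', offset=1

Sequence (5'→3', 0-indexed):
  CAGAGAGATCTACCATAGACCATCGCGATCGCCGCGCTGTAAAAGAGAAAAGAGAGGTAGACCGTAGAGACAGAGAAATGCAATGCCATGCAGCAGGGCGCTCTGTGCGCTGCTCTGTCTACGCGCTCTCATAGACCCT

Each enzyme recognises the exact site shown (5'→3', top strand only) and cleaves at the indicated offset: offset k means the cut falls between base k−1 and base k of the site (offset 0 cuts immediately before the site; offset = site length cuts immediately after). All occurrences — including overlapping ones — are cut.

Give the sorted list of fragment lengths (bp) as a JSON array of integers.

[2,2,5,6,7,7,8,9,9,12,12,13,15,16,16]

Per-enzyme occurrences:
  DwuIX (AATG, off=1): starts [76, 81] → cuts [77, 82]
  YnoX (TAGACC, off=4): starts [15, 57, 131] → cuts [19, 61, 135]
  AzqIII (AGAGA, off=4): starts [1, 3, 43, 50, 65, 71] → cuts [5, 7, 47, 54, 69, 75]
  QalVI (GCGCT, off=1): starts [33, 97, 106, 122] → cuts [34, 98, 107, 123]

All cut coordinates (distinct, sorted): [5, 7, 19, 34, 47, 54, 61, 69, 75, 77, 82, 98, 107, 123, 135]

Fragment lengths:
  5→7: 2 bp
  7→19: 12 bp
  19→34: 15 bp
  34→47: 13 bp
  47→54: 7 bp
  54→61: 7 bp
  61→69: 8 bp
  69→75: 6 bp
  75→77: 2 bp
  77→82: 5 bp
  82→98: 16 bp
  98→107: 9 bp
  107→123: 16 bp
  123→135: 12 bp
  135→5 (wrap): 139-135+5 = 9 bp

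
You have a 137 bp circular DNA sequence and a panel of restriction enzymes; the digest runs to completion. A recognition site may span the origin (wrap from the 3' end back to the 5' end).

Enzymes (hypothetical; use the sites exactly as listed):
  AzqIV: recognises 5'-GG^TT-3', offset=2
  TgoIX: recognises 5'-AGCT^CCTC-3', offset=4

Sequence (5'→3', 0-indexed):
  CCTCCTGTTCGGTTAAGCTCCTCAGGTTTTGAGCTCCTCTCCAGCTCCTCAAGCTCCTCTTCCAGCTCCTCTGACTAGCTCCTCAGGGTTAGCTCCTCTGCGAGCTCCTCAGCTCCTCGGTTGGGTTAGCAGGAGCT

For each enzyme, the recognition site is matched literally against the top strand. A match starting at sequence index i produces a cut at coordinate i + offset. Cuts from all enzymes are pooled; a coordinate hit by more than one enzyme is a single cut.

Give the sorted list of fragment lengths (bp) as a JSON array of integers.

Per-enzyme occurrences:
  AzqIV GGTT/2: at [10, 24, 86, 118, 123] ⇒ [12, 26, 88, 120, 125]
  TgoIX AGCTCCTC/4: at [15, 31, 42, 51, 63, 76, 90, 102, 110, 133] ⇒ [0, 19, 35, 46, 55, 67, 80, 94, 106, 114]

Pooled cuts: [0, 12, 19, 26, 35, 46, 55, 67, 80, 88, 94, 106, 114, 120, 125]

Fragment lengths:
  0→12: 12 bp
  12→19: 7 bp
  19→26: 7 bp
  26→35: 9 bp
  35→46: 11 bp
  46→55: 9 bp
  55→67: 12 bp
  67→80: 13 bp
  80→88: 8 bp
  88→94: 6 bp
  94→106: 12 bp
  106→114: 8 bp
  114→120: 6 bp
  120→125: 5 bp
  125→0 (wrap): 137-125+0 = 12 bp

[5,6,6,7,7,8,8,9,9,11,12,12,12,12,13]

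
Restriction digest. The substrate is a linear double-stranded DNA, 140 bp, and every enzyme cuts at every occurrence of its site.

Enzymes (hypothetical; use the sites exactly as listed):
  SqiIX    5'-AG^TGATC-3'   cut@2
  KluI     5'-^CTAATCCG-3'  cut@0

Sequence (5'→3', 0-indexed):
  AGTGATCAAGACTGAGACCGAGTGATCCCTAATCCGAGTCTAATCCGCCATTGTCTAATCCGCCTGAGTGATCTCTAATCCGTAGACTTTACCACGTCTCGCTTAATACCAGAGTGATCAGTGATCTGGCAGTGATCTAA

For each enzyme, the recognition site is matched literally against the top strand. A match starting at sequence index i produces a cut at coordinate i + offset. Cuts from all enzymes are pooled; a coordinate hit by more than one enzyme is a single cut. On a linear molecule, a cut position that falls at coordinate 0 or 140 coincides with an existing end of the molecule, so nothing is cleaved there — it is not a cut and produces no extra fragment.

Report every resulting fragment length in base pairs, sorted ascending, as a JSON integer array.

Scan for sites:
  SqiIX (AGTGATC, off=2): starts [0, 20, 66, 112, 119, 130] → cuts [2, 22, 68, 114, 121, 132]
  KluI (CTAATCCG, off=0): starts [28, 39, 54, 74] → cuts [28, 39, 54, 74]

All cut coordinates (distinct, sorted): [2, 22, 28, 39, 54, 68, 74, 114, 121, 132]

Fragments:
  [0,2): 2 bp
  [2,22): 20 bp
  [22,28): 6 bp
  [28,39): 11 bp
  [39,54): 15 bp
  [54,68): 14 bp
  [68,74): 6 bp
  [74,114): 40 bp
  [114,121): 7 bp
  [121,132): 11 bp
  [132,140): 8 bp

[2,6,6,7,8,11,11,14,15,20,40]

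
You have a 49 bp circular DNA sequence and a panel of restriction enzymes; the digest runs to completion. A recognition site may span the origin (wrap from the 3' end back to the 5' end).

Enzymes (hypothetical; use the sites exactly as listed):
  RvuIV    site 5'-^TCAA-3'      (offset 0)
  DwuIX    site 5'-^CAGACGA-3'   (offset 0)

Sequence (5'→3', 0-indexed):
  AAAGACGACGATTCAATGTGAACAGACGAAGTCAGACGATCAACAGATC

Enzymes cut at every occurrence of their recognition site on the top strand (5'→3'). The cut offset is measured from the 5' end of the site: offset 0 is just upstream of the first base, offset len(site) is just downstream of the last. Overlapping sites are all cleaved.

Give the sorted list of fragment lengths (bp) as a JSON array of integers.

Per-enzyme occurrences:
  RvuIV TCAA/0: at [12, 39, 47] ⇒ [12, 39, 47]
  DwuIX CAGACGA/0: at [22, 32] ⇒ [22, 32]

Pooled cuts: [12, 22, 32, 39, 47]

Fragments:
  12→22: 10 bp
  22→32: 10 bp
  32→39: 7 bp
  39→47: 8 bp
  47→12 (wrap): 49-47+12 = 14 bp

[7,8,10,10,14]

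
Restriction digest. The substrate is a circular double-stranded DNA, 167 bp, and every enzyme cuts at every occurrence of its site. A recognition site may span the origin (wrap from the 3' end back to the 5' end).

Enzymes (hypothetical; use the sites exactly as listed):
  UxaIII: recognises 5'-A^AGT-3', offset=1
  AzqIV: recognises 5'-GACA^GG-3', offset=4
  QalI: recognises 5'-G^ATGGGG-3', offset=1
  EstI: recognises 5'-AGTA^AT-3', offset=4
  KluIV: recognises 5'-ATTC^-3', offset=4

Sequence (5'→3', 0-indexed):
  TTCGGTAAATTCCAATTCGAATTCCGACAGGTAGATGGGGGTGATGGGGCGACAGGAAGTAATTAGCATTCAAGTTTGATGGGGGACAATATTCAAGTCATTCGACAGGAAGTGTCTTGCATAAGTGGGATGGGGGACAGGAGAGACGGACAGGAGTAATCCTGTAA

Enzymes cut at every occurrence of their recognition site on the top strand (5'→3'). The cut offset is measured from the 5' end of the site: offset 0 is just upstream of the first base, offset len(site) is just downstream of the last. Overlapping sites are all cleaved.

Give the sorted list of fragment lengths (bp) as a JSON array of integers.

Site scan:
  UxaIII (AAGT, off=1): starts [56, 71, 94, 109, 122] → cuts [57, 72, 95, 110, 123]
  AzqIV (GACAGG, off=4): starts [25, 50, 103, 135, 148] → cuts [29, 54, 107, 139, 152]
  QalI (GATGGGG, off=1): starts [33, 42, 77, 128] → cuts [34, 43, 78, 129]
  EstI (AGTAAT, off=4): starts [57, 154] → cuts [61, 158]
  KluIV (ATTC, off=4): starts [8, 14, 20, 67, 90, 99, 166] → cuts [3, 12, 18, 24, 71, 94, 103]

All cut coordinates (distinct, sorted): [3, 12, 18, 24, 29, 34, 43, 54, 57, 61, 71, 72, 78, 94, 95, 103, 107, 110, 123, 129, 139, 152, 158]

Fragment lengths:
  3→12: 9 bp
  12→18: 6 bp
  18→24: 6 bp
  24→29: 5 bp
  29→34: 5 bp
  34→43: 9 bp
  43→54: 11 bp
  54→57: 3 bp
  57→61: 4 bp
  61→71: 10 bp
  71→72: 1 bp
  72→78: 6 bp
  78→94: 16 bp
  94→95: 1 bp
  95→103: 8 bp
  103→107: 4 bp
  107→110: 3 bp
  110→123: 13 bp
  123→129: 6 bp
  129→139: 10 bp
  139→152: 13 bp
  152→158: 6 bp
  158→3 (wrap): 167-158+3 = 12 bp

[1,1,3,3,4,4,5,5,6,6,6,6,6,8,9,9,10,10,11,12,13,13,16]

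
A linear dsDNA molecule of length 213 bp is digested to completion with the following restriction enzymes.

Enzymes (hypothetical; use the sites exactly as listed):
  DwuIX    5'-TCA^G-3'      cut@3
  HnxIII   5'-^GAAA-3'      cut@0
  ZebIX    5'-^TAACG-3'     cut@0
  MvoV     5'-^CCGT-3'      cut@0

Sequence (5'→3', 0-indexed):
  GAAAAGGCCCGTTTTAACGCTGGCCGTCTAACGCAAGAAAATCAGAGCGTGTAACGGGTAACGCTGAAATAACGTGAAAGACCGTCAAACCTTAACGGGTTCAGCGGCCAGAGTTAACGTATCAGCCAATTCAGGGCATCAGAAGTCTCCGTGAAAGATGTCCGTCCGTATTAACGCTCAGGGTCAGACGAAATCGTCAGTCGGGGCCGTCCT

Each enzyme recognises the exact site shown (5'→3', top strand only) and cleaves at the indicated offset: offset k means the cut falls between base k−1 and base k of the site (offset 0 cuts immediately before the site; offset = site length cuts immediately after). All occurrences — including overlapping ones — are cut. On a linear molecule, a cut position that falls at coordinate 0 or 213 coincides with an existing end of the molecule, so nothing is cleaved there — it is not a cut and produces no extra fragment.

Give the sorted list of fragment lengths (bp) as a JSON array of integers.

Site scan:
  DwuIX TCAG/3: at [41, 100, 121, 130, 138, 177, 183, 196] ⇒ [44, 103, 124, 133, 141, 180, 186, 199]
  HnxIII GAAA/0: at [0, 36, 65, 75, 152, 189] ⇒ [36, 65, 75, 152, 189] (position 0 is a terminus of the linear molecule — no cut)
  ZebIX TAACG/0: at [14, 28, 51, 58, 69, 92, 114, 171] ⇒ [14, 28, 51, 58, 69, 92, 114, 171]
  MvoV CCGT/0: at [8, 23, 81, 148, 161, 165, 206] ⇒ [8, 23, 81, 148, 161, 165, 206]

All cut coordinates (distinct, sorted): [8, 14, 23, 28, 36, 44, 51, 58, 65, 69, 75, 81, 92, 103, 114, 124, 133, 141, 148, 152, 161, 165, 171, 180, 186, 189, 199, 206]

Fragment lengths:
  [0,8): 8 bp
  [8,14): 6 bp
  [14,23): 9 bp
  [23,28): 5 bp
  [28,36): 8 bp
  [36,44): 8 bp
  [44,51): 7 bp
  [51,58): 7 bp
  [58,65): 7 bp
  [65,69): 4 bp
  [69,75): 6 bp
  [75,81): 6 bp
  [81,92): 11 bp
  [92,103): 11 bp
  [103,114): 11 bp
  [114,124): 10 bp
  [124,133): 9 bp
  [133,141): 8 bp
  [141,148): 7 bp
  [148,152): 4 bp
  [152,161): 9 bp
  [161,165): 4 bp
  [165,171): 6 bp
  [171,180): 9 bp
  [180,186): 6 bp
  [186,189): 3 bp
  [189,199): 10 bp
  [199,206): 7 bp
  [206,213): 7 bp

[3,4,4,4,5,6,6,6,6,6,7,7,7,7,7,7,8,8,8,8,9,9,9,9,10,10,11,11,11]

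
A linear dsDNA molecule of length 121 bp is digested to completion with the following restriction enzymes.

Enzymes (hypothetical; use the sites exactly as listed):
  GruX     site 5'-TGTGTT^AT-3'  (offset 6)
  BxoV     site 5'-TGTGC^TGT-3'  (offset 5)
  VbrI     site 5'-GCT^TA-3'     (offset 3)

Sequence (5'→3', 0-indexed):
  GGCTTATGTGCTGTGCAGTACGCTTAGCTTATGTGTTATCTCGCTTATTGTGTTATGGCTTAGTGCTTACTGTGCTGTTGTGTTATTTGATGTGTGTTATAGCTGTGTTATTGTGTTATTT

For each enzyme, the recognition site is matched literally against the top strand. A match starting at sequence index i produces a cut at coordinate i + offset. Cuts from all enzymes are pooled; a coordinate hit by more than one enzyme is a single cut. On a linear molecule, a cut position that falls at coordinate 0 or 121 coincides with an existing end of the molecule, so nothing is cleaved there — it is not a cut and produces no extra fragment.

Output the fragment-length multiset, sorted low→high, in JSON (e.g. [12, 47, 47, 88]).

[4,4,5,6,7,7,8,8,8,8,9,9,11,13,14]

Site scan:
  GruX (TGTGTTAT, off=6): starts [31, 48, 78, 92, 103, 111] → cuts [37, 54, 84, 98, 109, 117]
  BxoV (TGTGCTGT, off=5): starts [6, 70] → cuts [11, 75]
  VbrI (GCTTA, off=3): starts [1, 21, 26, 42, 57, 64] → cuts [4, 24, 29, 45, 60, 67]

Pooled cuts: [4, 11, 24, 29, 37, 45, 54, 60, 67, 75, 84, 98, 109, 117]

Fragments:
  [0,4): 4 bp
  [4,11): 7 bp
  [11,24): 13 bp
  [24,29): 5 bp
  [29,37): 8 bp
  [37,45): 8 bp
  [45,54): 9 bp
  [54,60): 6 bp
  [60,67): 7 bp
  [67,75): 8 bp
  [75,84): 9 bp
  [84,98): 14 bp
  [98,109): 11 bp
  [109,117): 8 bp
  [117,121): 4 bp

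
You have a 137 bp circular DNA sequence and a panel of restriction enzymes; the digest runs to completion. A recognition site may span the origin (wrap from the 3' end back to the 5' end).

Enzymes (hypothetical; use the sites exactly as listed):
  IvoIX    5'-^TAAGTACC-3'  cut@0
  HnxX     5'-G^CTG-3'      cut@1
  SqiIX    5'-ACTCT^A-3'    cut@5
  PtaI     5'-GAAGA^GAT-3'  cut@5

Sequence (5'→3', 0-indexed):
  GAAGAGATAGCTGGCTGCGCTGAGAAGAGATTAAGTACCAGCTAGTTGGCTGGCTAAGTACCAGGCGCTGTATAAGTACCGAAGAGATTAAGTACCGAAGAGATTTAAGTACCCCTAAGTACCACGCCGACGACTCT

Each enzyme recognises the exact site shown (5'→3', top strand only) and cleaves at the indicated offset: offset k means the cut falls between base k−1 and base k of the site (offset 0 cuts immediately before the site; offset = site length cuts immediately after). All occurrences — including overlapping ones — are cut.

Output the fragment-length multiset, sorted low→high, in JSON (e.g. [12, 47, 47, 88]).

[3,3,4,4,5,5,5,5,9,10,13,13,13,18,27]

Per-enzyme occurrences:
  IvoIX TAAGTACC/0: at [31, 54, 72, 88, 105, 115] ⇒ [31, 54, 72, 88, 105, 115]
  HnxX GCTG/1: at [9, 13, 18, 48, 66] ⇒ [10, 14, 19, 49, 67]
  SqiIX (ACTCTA, off=5): no sites
  PtaI GAAGAGAT/5: at [0, 23, 80, 96] ⇒ [5, 28, 85, 101]

All cut coordinates (distinct, sorted): [5, 10, 14, 19, 28, 31, 49, 54, 67, 72, 85, 88, 101, 105, 115]

Fragments:
  5→10: 5 bp
  10→14: 4 bp
  14→19: 5 bp
  19→28: 9 bp
  28→31: 3 bp
  31→49: 18 bp
  49→54: 5 bp
  54→67: 13 bp
  67→72: 5 bp
  72→85: 13 bp
  85→88: 3 bp
  88→101: 13 bp
  101→105: 4 bp
  105→115: 10 bp
  115→5 (wrap): 137-115+5 = 27 bp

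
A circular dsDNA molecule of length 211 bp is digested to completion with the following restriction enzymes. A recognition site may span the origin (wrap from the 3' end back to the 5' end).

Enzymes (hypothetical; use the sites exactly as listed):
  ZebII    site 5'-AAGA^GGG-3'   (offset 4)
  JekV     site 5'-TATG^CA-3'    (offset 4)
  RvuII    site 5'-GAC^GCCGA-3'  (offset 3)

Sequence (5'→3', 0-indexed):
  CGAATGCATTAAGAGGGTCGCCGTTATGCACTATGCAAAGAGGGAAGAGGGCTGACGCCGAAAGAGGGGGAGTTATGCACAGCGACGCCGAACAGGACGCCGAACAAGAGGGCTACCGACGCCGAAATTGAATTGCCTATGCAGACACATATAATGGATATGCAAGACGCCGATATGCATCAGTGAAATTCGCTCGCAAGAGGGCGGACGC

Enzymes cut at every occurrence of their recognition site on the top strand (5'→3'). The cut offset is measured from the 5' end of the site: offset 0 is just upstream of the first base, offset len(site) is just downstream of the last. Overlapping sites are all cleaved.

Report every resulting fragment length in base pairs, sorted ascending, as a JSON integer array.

[6,6,7,7,8,8,9,9,9,11,11,12,12,14,16,21,21,24]

Scan for sites:
  ZebII AAGAGGG/4: at [10, 37, 44, 61, 105, 197] ⇒ [14, 41, 48, 65, 109, 201]
  JekV TATGCA/4: at [24, 31, 73, 137, 158, 173] ⇒ [28, 35, 77, 141, 162, 177]
  RvuII GACGCCGA/3: at [53, 83, 95, 117, 165, 206] ⇒ [56, 86, 98, 120, 168, 209]

All cut coordinates (distinct, sorted): [14, 28, 35, 41, 48, 56, 65, 77, 86, 98, 109, 120, 141, 162, 168, 177, 201, 209]

Fragments:
  14→28: 14 bp
  28→35: 7 bp
  35→41: 6 bp
  41→48: 7 bp
  48→56: 8 bp
  56→65: 9 bp
  65→77: 12 bp
  77→86: 9 bp
  86→98: 12 bp
  98→109: 11 bp
  109→120: 11 bp
  120→141: 21 bp
  141→162: 21 bp
  162→168: 6 bp
  168→177: 9 bp
  177→201: 24 bp
  201→209: 8 bp
  209→14 (wrap): 211-209+14 = 16 bp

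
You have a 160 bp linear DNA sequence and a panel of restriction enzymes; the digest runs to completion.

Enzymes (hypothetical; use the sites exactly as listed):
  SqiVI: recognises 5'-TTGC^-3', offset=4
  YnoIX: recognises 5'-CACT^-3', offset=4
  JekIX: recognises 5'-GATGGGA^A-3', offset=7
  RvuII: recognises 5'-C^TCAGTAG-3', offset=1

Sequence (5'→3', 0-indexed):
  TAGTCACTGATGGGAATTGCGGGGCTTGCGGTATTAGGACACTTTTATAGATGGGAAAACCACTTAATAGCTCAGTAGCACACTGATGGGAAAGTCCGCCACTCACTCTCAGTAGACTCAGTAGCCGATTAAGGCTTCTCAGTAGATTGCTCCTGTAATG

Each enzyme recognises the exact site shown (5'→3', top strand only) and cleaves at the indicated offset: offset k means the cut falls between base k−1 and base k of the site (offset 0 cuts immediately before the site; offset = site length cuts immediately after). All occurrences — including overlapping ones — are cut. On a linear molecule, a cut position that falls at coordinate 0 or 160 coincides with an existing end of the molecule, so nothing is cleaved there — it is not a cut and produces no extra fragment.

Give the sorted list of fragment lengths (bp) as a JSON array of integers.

Per-enzyme occurrences:
  SqiVI (TTGC, off=4): starts [16, 25, 146] → cuts [20, 29, 150]
  YnoIX (CACT, off=4): starts [4, 39, 60, 80, 99, 103] → cuts [8, 43, 64, 84, 103, 107]
  JekIX (GATGGGAA, off=7): starts [8, 49, 84] → cuts [15, 56, 91]
  RvuII (CTCAGTAG, off=1): starts [70, 107, 116, 137] → cuts [71, 108, 117, 138]

Pooled cuts: [8, 15, 20, 29, 43, 56, 64, 71, 84, 91, 103, 107, 108, 117, 138, 150]

Fragments:
  [0,8): 8 bp
  [8,15): 7 bp
  [15,20): 5 bp
  [20,29): 9 bp
  [29,43): 14 bp
  [43,56): 13 bp
  [56,64): 8 bp
  [64,71): 7 bp
  [71,84): 13 bp
  [84,91): 7 bp
  [91,103): 12 bp
  [103,107): 4 bp
  [107,108): 1 bp
  [108,117): 9 bp
  [117,138): 21 bp
  [138,150): 12 bp
  [150,160): 10 bp

[1,4,5,7,7,7,8,8,9,9,10,12,12,13,13,14,21]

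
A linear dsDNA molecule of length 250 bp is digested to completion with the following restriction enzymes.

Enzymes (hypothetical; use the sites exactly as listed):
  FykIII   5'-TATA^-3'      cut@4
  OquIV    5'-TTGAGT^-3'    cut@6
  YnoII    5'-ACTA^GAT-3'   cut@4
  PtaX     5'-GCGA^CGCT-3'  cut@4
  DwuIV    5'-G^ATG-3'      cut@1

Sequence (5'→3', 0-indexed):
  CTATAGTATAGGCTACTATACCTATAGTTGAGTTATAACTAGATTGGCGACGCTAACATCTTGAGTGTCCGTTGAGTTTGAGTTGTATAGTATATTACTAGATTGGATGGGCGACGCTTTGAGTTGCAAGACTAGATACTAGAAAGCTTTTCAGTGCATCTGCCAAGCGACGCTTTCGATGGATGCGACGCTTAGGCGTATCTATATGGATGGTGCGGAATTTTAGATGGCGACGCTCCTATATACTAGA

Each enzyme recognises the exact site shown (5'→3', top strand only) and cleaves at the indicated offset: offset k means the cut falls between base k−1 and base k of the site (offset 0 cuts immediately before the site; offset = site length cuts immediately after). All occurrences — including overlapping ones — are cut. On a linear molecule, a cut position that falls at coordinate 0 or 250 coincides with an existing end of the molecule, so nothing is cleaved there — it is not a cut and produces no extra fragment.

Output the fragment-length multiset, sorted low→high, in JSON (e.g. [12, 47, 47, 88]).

Per-enzyme occurrences:
  FykIII TATA/4: at [1, 6, 16, 22, 33, 85, 90, 202, 239, 241] ⇒ [5, 10, 20, 26, 37, 89, 94, 206, 243, 245]
  OquIV TTGAGT/6: at [27, 60, 71, 77, 118] ⇒ [33, 66, 77, 83, 124]
  YnoII ACTAGAT/4: at [37, 96, 130] ⇒ [41, 100, 134]
  PtaX GCGACGCT/4: at [46, 110, 166, 184, 229] ⇒ [50, 114, 170, 188, 233]
  DwuIV GATG/1: at [105, 177, 181, 208, 225] ⇒ [106, 178, 182, 209, 226]

Pooled cuts: [5, 10, 20, 26, 33, 37, 41, 50, 66, 77, 83, 89, 94, 100, 106, 114, 124, 134, 170, 178, 182, 188, 206, 209, 226, 233, 243, 245]

Fragments:
  [0,5): 5 bp
  [5,10): 5 bp
  [10,20): 10 bp
  [20,26): 6 bp
  [26,33): 7 bp
  [33,37): 4 bp
  [37,41): 4 bp
  [41,50): 9 bp
  [50,66): 16 bp
  [66,77): 11 bp
  [77,83): 6 bp
  [83,89): 6 bp
  [89,94): 5 bp
  [94,100): 6 bp
  [100,106): 6 bp
  [106,114): 8 bp
  [114,124): 10 bp
  [124,134): 10 bp
  [134,170): 36 bp
  [170,178): 8 bp
  [178,182): 4 bp
  [182,188): 6 bp
  [188,206): 18 bp
  [206,209): 3 bp
  [209,226): 17 bp
  [226,233): 7 bp
  [233,243): 10 bp
  [243,245): 2 bp
  [245,250): 5 bp

[2,3,4,4,4,5,5,5,5,6,6,6,6,6,6,7,7,8,8,9,10,10,10,10,11,16,17,18,36]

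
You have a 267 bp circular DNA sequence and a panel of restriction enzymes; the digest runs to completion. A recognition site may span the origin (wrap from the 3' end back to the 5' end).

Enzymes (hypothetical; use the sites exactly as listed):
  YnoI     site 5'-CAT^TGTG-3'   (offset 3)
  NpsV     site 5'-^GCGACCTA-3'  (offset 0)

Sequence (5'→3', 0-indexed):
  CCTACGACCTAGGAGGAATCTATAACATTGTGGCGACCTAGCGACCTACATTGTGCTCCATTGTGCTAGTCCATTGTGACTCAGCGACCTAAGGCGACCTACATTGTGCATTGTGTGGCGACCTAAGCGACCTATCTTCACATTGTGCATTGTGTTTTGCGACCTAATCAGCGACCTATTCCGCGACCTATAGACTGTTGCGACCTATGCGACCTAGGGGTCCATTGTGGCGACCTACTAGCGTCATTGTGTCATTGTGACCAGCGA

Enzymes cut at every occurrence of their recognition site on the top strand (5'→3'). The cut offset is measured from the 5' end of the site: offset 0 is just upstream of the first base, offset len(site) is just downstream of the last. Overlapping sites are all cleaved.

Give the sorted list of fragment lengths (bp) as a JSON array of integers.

Per-enzyme occurrences:
  YnoI (CATTGTG, off=3): starts [25, 48, 58, 71, 101, 108, 140, 147, 222, 244, 252] → cuts [28, 51, 61, 74, 104, 111, 143, 150, 225, 247, 255]
  NpsV (GCGACCTA, off=0): starts [32, 40, 83, 93, 117, 126, 158, 170, 182, 199, 208, 229, 263] → cuts [32, 40, 83, 93, 117, 126, 158, 170, 182, 199, 208, 229, 263]

Pooled cuts: [28, 32, 40, 51, 61, 74, 83, 93, 104, 111, 117, 126, 143, 150, 158, 170, 182, 199, 208, 225, 229, 247, 255, 263]

Fragments:
  28→32: 4 bp
  32→40: 8 bp
  40→51: 11 bp
  51→61: 10 bp
  61→74: 13 bp
  74→83: 9 bp
  83→93: 10 bp
  93→104: 11 bp
  104→111: 7 bp
  111→117: 6 bp
  117→126: 9 bp
  126→143: 17 bp
  143→150: 7 bp
  150→158: 8 bp
  158→170: 12 bp
  170→182: 12 bp
  182→199: 17 bp
  199→208: 9 bp
  208→225: 17 bp
  225→229: 4 bp
  229→247: 18 bp
  247→255: 8 bp
  255→263: 8 bp
  263→28 (wrap): 267-263+28 = 32 bp

[4,4,6,7,7,8,8,8,8,9,9,9,10,10,11,11,12,12,13,17,17,17,18,32]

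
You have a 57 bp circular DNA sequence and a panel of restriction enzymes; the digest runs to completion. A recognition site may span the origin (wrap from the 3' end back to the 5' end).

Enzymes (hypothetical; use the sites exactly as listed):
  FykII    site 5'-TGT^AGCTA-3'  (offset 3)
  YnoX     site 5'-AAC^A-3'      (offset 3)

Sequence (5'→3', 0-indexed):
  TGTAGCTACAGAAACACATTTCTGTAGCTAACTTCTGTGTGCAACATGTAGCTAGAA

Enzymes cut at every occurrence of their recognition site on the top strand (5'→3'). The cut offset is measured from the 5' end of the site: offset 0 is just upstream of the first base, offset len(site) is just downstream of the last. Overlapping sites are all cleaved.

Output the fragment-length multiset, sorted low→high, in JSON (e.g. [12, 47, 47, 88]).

[4,10,11,12,20]

Site scan:
  FykII TGTAGCTA/3: at [0, 22, 46] ⇒ [3, 25, 49]
  YnoX AACA/3: at [12, 42] ⇒ [15, 45]

All cut coordinates (distinct, sorted): [3, 15, 25, 45, 49]

Fragment lengths:
  3→15: 12 bp
  15→25: 10 bp
  25→45: 20 bp
  45→49: 4 bp
  49→3 (wrap): 57-49+3 = 11 bp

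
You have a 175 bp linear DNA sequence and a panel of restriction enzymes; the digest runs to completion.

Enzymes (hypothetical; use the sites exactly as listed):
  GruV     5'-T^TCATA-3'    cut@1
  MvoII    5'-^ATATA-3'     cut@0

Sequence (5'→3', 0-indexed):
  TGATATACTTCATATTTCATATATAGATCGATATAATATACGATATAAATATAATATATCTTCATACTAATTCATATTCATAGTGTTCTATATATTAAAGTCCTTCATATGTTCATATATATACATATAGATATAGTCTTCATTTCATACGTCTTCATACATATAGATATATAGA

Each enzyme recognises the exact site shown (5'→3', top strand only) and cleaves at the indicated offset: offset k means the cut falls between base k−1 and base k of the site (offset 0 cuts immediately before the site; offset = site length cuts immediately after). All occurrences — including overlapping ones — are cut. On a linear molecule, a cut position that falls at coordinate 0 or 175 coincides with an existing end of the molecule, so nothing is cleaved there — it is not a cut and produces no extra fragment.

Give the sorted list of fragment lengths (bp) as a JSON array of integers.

Site scan:
  GruV TTCATA/1: at [8, 15, 60, 70, 76, 103, 111, 143, 153] ⇒ [9, 16, 61, 71, 77, 104, 112, 144, 154]
  MvoII ATATA/0: at [2, 18, 20, 30, 35, 42, 48, 53, 89, 114, 116, 118, 124, 130, 160, 166, 168] ⇒ [2, 18, 20, 30, 35, 42, 48, 53, 89, 114, 116, 118, 124, 130, 160, 166, 168]

Pooled cuts: [2, 9, 16, 18, 20, 30, 35, 42, 48, 53, 61, 71, 77, 89, 104, 112, 114, 116, 118, 124, 130, 144, 154, 160, 166, 168]

Fragment lengths:
  [0,2): 2 bp
  [2,9): 7 bp
  [9,16): 7 bp
  [16,18): 2 bp
  [18,20): 2 bp
  [20,30): 10 bp
  [30,35): 5 bp
  [35,42): 7 bp
  [42,48): 6 bp
  [48,53): 5 bp
  [53,61): 8 bp
  [61,71): 10 bp
  [71,77): 6 bp
  [77,89): 12 bp
  [89,104): 15 bp
  [104,112): 8 bp
  [112,114): 2 bp
  [114,116): 2 bp
  [116,118): 2 bp
  [118,124): 6 bp
  [124,130): 6 bp
  [130,144): 14 bp
  [144,154): 10 bp
  [154,160): 6 bp
  [160,166): 6 bp
  [166,168): 2 bp
  [168,175): 7 bp

[2,2,2,2,2,2,2,5,5,6,6,6,6,6,6,7,7,7,7,8,8,10,10,10,12,14,15]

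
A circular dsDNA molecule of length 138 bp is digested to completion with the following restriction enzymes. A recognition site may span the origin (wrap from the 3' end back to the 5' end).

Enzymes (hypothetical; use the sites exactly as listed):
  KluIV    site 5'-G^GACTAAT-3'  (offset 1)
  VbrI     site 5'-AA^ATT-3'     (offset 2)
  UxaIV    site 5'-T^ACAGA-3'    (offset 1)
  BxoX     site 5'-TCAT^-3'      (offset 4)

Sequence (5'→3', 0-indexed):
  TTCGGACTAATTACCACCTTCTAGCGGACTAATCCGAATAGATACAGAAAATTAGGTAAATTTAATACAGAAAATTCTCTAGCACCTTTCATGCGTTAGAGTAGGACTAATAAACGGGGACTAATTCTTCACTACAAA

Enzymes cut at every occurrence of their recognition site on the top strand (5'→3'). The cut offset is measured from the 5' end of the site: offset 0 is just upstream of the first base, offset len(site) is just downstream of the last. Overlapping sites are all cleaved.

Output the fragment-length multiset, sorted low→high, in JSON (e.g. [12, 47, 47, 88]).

[5,7,7,7,9,12,14,17,19,19,22]

Site scan:
  KluIV GGACTAAT/1: at [3, 25, 103, 117] ⇒ [4, 26, 104, 118]
  VbrI AAATT/2: at [48, 57, 71, 135] ⇒ [50, 59, 73, 137]
  UxaIV TACAGA/1: at [42, 65] ⇒ [43, 66]
  BxoX TCAT/4: at [88] ⇒ [92]

Pooled cuts: [4, 26, 43, 50, 59, 66, 73, 92, 104, 118, 137]

Fragments:
  4→26: 22 bp
  26→43: 17 bp
  43→50: 7 bp
  50→59: 9 bp
  59→66: 7 bp
  66→73: 7 bp
  73→92: 19 bp
  92→104: 12 bp
  104→118: 14 bp
  118→137: 19 bp
  137→4 (wrap): 138-137+4 = 5 bp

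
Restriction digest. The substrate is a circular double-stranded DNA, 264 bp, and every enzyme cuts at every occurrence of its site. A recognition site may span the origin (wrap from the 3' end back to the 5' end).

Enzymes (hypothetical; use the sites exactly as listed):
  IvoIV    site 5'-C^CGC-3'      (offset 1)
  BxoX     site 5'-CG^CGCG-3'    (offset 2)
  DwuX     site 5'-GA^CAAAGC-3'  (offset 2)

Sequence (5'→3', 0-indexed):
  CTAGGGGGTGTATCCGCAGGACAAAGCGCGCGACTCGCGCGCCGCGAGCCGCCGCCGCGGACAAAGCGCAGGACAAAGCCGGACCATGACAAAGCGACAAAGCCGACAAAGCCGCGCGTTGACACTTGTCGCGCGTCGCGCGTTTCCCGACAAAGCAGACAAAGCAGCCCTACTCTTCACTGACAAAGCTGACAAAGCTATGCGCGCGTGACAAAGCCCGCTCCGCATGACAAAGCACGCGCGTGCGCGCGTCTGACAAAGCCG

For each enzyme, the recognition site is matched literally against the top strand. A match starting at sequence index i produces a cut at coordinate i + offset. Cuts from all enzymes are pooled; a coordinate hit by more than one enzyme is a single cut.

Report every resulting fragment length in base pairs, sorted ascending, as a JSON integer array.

[2,3,3,5,5,6,6,6,7,7,7,7,7,7,7,8,8,9,9,9,9,9,9,12,12,12,16,16,17,24]

Per-enzyme occurrences:
  IvoIV CCGC/1: at [13, 41, 48, 51, 54, 111, 217, 222, 261] ⇒ [14, 42, 49, 52, 55, 112, 218, 223, 262]
  BxoX CGCGCG/2: at [26, 35, 112, 129, 136, 202, 237, 245] ⇒ [28, 37, 114, 131, 138, 204, 239, 247]
  DwuX GACAAAGC/2: at [19, 59, 71, 87, 95, 104, 148, 157, 181, 190, 209, 228, 254] ⇒ [21, 61, 73, 89, 97, 106, 150, 159, 183, 192, 211, 230, 256]

Pooled cuts: [14, 21, 28, 37, 42, 49, 52, 55, 61, 73, 89, 97, 106, 112, 114, 131, 138, 150, 159, 183, 192, 204, 211, 218, 223, 230, 239, 247, 256, 262]

Fragments:
  14→21: 7 bp
  21→28: 7 bp
  28→37: 9 bp
  37→42: 5 bp
  42→49: 7 bp
  49→52: 3 bp
  52→55: 3 bp
  55→61: 6 bp
  61→73: 12 bp
  73→89: 16 bp
  89→97: 8 bp
  97→106: 9 bp
  106→112: 6 bp
  112→114: 2 bp
  114→131: 17 bp
  131→138: 7 bp
  138→150: 12 bp
  150→159: 9 bp
  159→183: 24 bp
  183→192: 9 bp
  192→204: 12 bp
  204→211: 7 bp
  211→218: 7 bp
  218→223: 5 bp
  223→230: 7 bp
  230→239: 9 bp
  239→247: 8 bp
  247→256: 9 bp
  256→262: 6 bp
  262→14 (wrap): 264-262+14 = 16 bp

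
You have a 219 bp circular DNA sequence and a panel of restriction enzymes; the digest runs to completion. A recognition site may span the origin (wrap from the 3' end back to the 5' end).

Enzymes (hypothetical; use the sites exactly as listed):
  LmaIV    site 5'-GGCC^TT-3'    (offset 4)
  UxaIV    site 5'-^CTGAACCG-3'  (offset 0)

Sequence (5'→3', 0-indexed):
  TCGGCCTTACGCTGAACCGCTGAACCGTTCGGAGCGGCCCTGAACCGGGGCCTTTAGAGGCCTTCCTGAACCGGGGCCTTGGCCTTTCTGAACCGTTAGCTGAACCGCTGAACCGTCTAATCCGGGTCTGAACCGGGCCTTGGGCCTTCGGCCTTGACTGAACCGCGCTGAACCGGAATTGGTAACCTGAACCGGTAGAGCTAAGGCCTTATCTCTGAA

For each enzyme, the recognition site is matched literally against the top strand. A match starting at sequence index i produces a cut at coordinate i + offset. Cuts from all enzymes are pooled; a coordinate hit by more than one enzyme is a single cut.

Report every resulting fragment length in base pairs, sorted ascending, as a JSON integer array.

Per-enzyme occurrences:
  LmaIV (GGCCTT, off=4): starts [2, 48, 58, 74, 80, 135, 142, 149, 204] → cuts [6, 52, 62, 78, 84, 139, 146, 153, 208]
  UxaIV (CTGAACCG, off=0): starts [11, 19, 39, 65, 87, 99, 107, 127, 157, 167, 186] → cuts [11, 19, 39, 65, 87, 99, 107, 127, 157, 167, 186]

All cut coordinates (distinct, sorted): [6, 11, 19, 39, 52, 62, 65, 78, 84, 87, 99, 107, 127, 139, 146, 153, 157, 167, 186, 208]

Fragment lengths:
  6→11: 5 bp
  11→19: 8 bp
  19→39: 20 bp
  39→52: 13 bp
  52→62: 10 bp
  62→65: 3 bp
  65→78: 13 bp
  78→84: 6 bp
  84→87: 3 bp
  87→99: 12 bp
  99→107: 8 bp
  107→127: 20 bp
  127→139: 12 bp
  139→146: 7 bp
  146→153: 7 bp
  153→157: 4 bp
  157→167: 10 bp
  167→186: 19 bp
  186→208: 22 bp
  208→6 (wrap): 219-208+6 = 17 bp

[3,3,4,5,6,7,7,8,8,10,10,12,12,13,13,17,19,20,20,22]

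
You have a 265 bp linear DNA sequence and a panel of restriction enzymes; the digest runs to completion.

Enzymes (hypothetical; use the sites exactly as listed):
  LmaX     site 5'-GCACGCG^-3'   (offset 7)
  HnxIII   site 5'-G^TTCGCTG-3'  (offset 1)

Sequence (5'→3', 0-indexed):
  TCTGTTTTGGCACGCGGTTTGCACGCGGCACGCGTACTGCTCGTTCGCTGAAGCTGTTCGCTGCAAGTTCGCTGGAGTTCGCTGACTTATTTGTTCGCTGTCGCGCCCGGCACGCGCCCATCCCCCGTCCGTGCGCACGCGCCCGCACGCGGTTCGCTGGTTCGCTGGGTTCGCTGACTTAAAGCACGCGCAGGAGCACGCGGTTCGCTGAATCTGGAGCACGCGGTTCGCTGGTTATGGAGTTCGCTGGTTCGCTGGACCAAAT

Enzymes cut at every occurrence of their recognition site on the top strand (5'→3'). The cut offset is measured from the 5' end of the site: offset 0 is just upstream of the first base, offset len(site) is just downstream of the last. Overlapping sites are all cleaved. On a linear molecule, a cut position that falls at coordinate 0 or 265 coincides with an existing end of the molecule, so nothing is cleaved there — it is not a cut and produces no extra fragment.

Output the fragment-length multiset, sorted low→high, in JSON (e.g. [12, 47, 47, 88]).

Scan for sites:
  LmaX GCACGCG/7: at [9, 20, 27, 109, 134, 144, 183, 195, 218] ⇒ [16, 27, 34, 116, 141, 151, 190, 202, 225]
  HnxIII GTTCGCTG/1: at [42, 55, 66, 76, 92, 151, 159, 168, 202, 225, 241, 249] ⇒ [43, 56, 67, 77, 93, 152, 160, 169, 203, 226, 242, 250]

Pooled cuts: [16, 27, 34, 43, 56, 67, 77, 93, 116, 141, 151, 152, 160, 169, 190, 202, 203, 225, 226, 242, 250]

Fragments:
  [0,16): 16 bp
  [16,27): 11 bp
  [27,34): 7 bp
  [34,43): 9 bp
  [43,56): 13 bp
  [56,67): 11 bp
  [67,77): 10 bp
  [77,93): 16 bp
  [93,116): 23 bp
  [116,141): 25 bp
  [141,151): 10 bp
  [151,152): 1 bp
  [152,160): 8 bp
  [160,169): 9 bp
  [169,190): 21 bp
  [190,202): 12 bp
  [202,203): 1 bp
  [203,225): 22 bp
  [225,226): 1 bp
  [226,242): 16 bp
  [242,250): 8 bp
  [250,265): 15 bp

[1,1,1,7,8,8,9,9,10,10,11,11,12,13,15,16,16,16,21,22,23,25]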